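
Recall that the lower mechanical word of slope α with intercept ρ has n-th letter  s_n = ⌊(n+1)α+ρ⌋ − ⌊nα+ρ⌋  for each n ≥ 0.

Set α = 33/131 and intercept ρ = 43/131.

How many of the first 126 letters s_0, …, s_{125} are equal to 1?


#1s = Σ_{n=0}^{125} s_n = Σ_{n=0}^{125} (⌊(n+1)α+ρ⌋ − ⌊nα+ρ⌋)
the sum telescopes: every ⌊nα+ρ⌋ with 0 < n < 126 appears once with + and once with −, leaving ⌊126α+ρ⌋ − ⌊0·α+ρ⌋
126α + ρ = (126·33 + 43) / 131 = 4201/131
ρ = 43/131
⌊4201/131⌋ = 32,  ⌊43/131⌋ = 0
#1s = 32 − 0 = 32

32


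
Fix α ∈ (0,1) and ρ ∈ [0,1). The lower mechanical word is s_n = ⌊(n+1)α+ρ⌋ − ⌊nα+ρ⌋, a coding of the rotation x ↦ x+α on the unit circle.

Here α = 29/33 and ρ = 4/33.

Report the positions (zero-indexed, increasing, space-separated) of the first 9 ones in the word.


n=0: ⌊33/33⌋−⌊4/33⌋ = 1−0 = 1  ← one
n=1: ⌊62/33⌋−⌊33/33⌋ = 1−1 = 0
n=2: ⌊91/33⌋−⌊62/33⌋ = 2−1 = 1  ← one
n=3: ⌊120/33⌋−⌊91/33⌋ = 3−2 = 1  ← one
n=4: ⌊149/33⌋−⌊120/33⌋ = 4−3 = 1  ← one
n=5: ⌊178/33⌋−⌊149/33⌋ = 5−4 = 1  ← one
n=6: ⌊207/33⌋−⌊178/33⌋ = 6−5 = 1  ← one
n=7: ⌊236/33⌋−⌊207/33⌋ = 7−6 = 1  ← one
n=8: ⌊265/33⌋−⌊236/33⌋ = 8−7 = 1  ← one
n=9: ⌊294/33⌋−⌊265/33⌋ = 8−8 = 0
n=10: ⌊323/33⌋−⌊294/33⌋ = 9−8 = 1  ← one
positions of the first 9 ones: 0 2 3 4 5 6 7 8 10

0 2 3 4 5 6 7 8 10


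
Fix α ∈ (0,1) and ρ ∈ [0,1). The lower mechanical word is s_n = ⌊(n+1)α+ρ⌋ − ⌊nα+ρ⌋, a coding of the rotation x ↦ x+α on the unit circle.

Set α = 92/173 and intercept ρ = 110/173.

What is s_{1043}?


(n+1)α + ρ = (1044·92 + 110) / 173 = 96158/173
nα + ρ     = (1043·92 + 110) / 173 = 96066/173
⌊96158/173⌋ = 555,  ⌊96066/173⌋ = 555
s_{1043} = 555 − 555 = 0

0


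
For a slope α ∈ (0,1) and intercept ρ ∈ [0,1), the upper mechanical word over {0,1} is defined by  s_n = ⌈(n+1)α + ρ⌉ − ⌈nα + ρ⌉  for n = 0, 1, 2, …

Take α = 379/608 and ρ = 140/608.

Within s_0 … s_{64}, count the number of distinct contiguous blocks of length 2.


3

t_n = ⌈(n·379+140)/608⌉ for n = 0 … 65:
  n=0…9: ⌈140/608⌉=1 ⌈519/608⌉=1 ⌈898/608⌉=2 ⌈1277/608⌉=3 ⌈1656/608⌉=3 ⌈2035/608⌉=4 ⌈2414/608⌉=4 ⌈2793/608⌉=5 ⌈3172/608⌉=6 ⌈3551/608⌉=6
  n=10…19: ⌈3930/608⌉=7 ⌈4309/608⌉=8 ⌈4688/608⌉=8 ⌈5067/608⌉=9 ⌈5446/608⌉=9 ⌈5825/608⌉=10 ⌈6204/608⌉=11 ⌈6583/608⌉=11 ⌈6962/608⌉=12 ⌈7341/608⌉=13
  n=20…29: ⌈7720/608⌉=13 ⌈8099/608⌉=14 ⌈8478/608⌉=14 ⌈8857/608⌉=15 ⌈9236/608⌉=16 ⌈9615/608⌉=16 ⌈9994/608⌉=17 ⌈10373/608⌉=18 ⌈10752/608⌉=18 ⌈11131/608⌉=19
  n=30…39: ⌈11510/608⌉=19 ⌈11889/608⌉=20 ⌈12268/608⌉=21 ⌈12647/608⌉=21 ⌈13026/608⌉=22 ⌈13405/608⌉=23 ⌈13784/608⌉=23 ⌈14163/608⌉=24 ⌈14542/608⌉=24 ⌈14921/608⌉=25
  n=40…49: ⌈15300/608⌉=26 ⌈15679/608⌉=26 ⌈16058/608⌉=27 ⌈16437/608⌉=28 ⌈16816/608⌉=28 ⌈17195/608⌉=29 ⌈17574/608⌉=29 ⌈17953/608⌉=30 ⌈18332/608⌉=31 ⌈18711/608⌉=31
  n=50…59: ⌈19090/608⌉=32 ⌈19469/608⌉=33 ⌈19848/608⌉=33 ⌈20227/608⌉=34 ⌈20606/608⌉=34 ⌈20985/608⌉=35 ⌈21364/608⌉=36 ⌈21743/608⌉=36 ⌈22122/608⌉=37 ⌈22501/608⌉=38
  n=60…65: ⌈22880/608⌉=38 ⌈23259/608⌉=39 ⌈23638/608⌉=39 ⌈24017/608⌉=40 ⌈24396/608⌉=41 ⌈24775/608⌉=41
s_n = t_(n+1) − t_n for n = 0 … 64 gives
prefix = 01101011011010110110101101101011011010110110101101101011011010110
slide a length-2 window over [0..1] … [63..64] (64 windows); first occurrence of each distinct factor:
  [  0..  1] 01
  [  1..  2] 11
  [  2..  3] 10
  (the other 61 windows repeat one of these)
distinct factors: {01, 10, 11}
count = 3  (Sturmian bound for length 2 is 3)


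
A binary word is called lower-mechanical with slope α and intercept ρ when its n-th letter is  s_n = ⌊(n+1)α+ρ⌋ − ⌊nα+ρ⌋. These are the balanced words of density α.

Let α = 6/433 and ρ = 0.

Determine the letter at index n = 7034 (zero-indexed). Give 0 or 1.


0

(n+1)α + ρ = (7035·6) / 433 = 42210/433
nα + ρ     = (7034·6) / 433 = 42204/433
⌊42210/433⌋ = 97,  ⌊42204/433⌋ = 97
s_{7034} = 97 − 97 = 0


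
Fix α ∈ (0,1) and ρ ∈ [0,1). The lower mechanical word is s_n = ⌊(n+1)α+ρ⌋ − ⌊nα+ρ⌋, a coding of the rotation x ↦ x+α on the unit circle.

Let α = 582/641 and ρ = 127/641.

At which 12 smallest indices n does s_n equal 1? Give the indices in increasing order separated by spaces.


0 1 3 4 5 6 7 8 9 10 11 12

n=0: ⌊709/641⌋−⌊127/641⌋ = 1−0 = 1  ← one
n=1: ⌊1291/641⌋−⌊709/641⌋ = 2−1 = 1  ← one
n=2: ⌊1873/641⌋−⌊1291/641⌋ = 2−2 = 0
n=3: ⌊2455/641⌋−⌊1873/641⌋ = 3−2 = 1  ← one
n=4: ⌊3037/641⌋−⌊2455/641⌋ = 4−3 = 1  ← one
n=5: ⌊3619/641⌋−⌊3037/641⌋ = 5−4 = 1  ← one
n=6: ⌊4201/641⌋−⌊3619/641⌋ = 6−5 = 1  ← one
n=7: ⌊4783/641⌋−⌊4201/641⌋ = 7−6 = 1  ← one
n=8: ⌊5365/641⌋−⌊4783/641⌋ = 8−7 = 1  ← one
n=9: ⌊5947/641⌋−⌊5365/641⌋ = 9−8 = 1  ← one
n=10: ⌊6529/641⌋−⌊5947/641⌋ = 10−9 = 1  ← one
n=11: ⌊7111/641⌋−⌊6529/641⌋ = 11−10 = 1  ← one
n=12: ⌊7693/641⌋−⌊7111/641⌋ = 12−11 = 1  ← one
positions of the first 12 ones: 0 1 3 4 5 6 7 8 9 10 11 12


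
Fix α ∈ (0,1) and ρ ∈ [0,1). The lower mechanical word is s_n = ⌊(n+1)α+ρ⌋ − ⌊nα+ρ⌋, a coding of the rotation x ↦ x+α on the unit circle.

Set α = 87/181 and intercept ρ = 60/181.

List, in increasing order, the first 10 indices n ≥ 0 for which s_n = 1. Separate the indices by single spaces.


1 3 5 7 9 11 13 15 18 20

n=0: ⌊147/181⌋−⌊60/181⌋ = 0−0 = 0
n=1: ⌊234/181⌋−⌊147/181⌋ = 1−0 = 1  ← one
n=2: ⌊321/181⌋−⌊234/181⌋ = 1−1 = 0
n=3: ⌊408/181⌋−⌊321/181⌋ = 2−1 = 1  ← one
n=4: ⌊495/181⌋−⌊408/181⌋ = 2−2 = 0
n=5: ⌊582/181⌋−⌊495/181⌋ = 3−2 = 1  ← one
n=6: ⌊669/181⌋−⌊582/181⌋ = 3−3 = 0
n=7: ⌊756/181⌋−⌊669/181⌋ = 4−3 = 1  ← one
n=8: ⌊843/181⌋−⌊756/181⌋ = 4−4 = 0
n=9: ⌊930/181⌋−⌊843/181⌋ = 5−4 = 1  ← one
n=10: ⌊1017/181⌋−⌊930/181⌋ = 5−5 = 0
n=11: ⌊1104/181⌋−⌊1017/181⌋ = 6−5 = 1  ← one
n=12: ⌊1191/181⌋−⌊1104/181⌋ = 6−6 = 0
n=13: ⌊1278/181⌋−⌊1191/181⌋ = 7−6 = 1  ← one
n=14: ⌊1365/181⌋−⌊1278/181⌋ = 7−7 = 0
n=15: ⌊1452/181⌋−⌊1365/181⌋ = 8−7 = 1  ← one
n=16: ⌊1539/181⌋−⌊1452/181⌋ = 8−8 = 0
n=17: ⌊1626/181⌋−⌊1539/181⌋ = 8−8 = 0
n=18: ⌊1713/181⌋−⌊1626/181⌋ = 9−8 = 1  ← one
n=19: ⌊1800/181⌋−⌊1713/181⌋ = 9−9 = 0
n=20: ⌊1887/181⌋−⌊1800/181⌋ = 10−9 = 1  ← one
positions of the first 10 ones: 1 3 5 7 9 11 13 15 18 20


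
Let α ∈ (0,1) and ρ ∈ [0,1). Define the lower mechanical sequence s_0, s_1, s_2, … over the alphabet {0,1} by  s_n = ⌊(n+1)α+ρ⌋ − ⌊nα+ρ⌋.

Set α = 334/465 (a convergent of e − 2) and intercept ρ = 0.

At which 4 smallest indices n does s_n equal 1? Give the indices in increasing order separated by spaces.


1 2 4 5

n=0: ⌊334/465⌋−⌊0/465⌋ = 0−0 = 0
n=1: ⌊668/465⌋−⌊334/465⌋ = 1−0 = 1  ← one
n=2: ⌊1002/465⌋−⌊668/465⌋ = 2−1 = 1  ← one
n=3: ⌊1336/465⌋−⌊1002/465⌋ = 2−2 = 0
n=4: ⌊1670/465⌋−⌊1336/465⌋ = 3−2 = 1  ← one
n=5: ⌊2004/465⌋−⌊1670/465⌋ = 4−3 = 1  ← one
positions of the first 4 ones: 1 2 4 5


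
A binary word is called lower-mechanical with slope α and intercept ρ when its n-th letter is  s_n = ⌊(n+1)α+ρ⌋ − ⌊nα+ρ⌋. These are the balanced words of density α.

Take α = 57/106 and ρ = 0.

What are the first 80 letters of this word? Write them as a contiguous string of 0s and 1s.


01010101010101101010101010110101010101011010101010101101010101010110101010101011

n=0: ⌊(1·57)/106⌋ − ⌊(0·57)/106⌋ = ⌊57/106⌋ − ⌊0/106⌋ = 0 − 0 = 0
n=1: ⌊(2·57)/106⌋ − ⌊(1·57)/106⌋ = ⌊114/106⌋ − ⌊57/106⌋ = 1 − 0 = 1
n=2: ⌊(3·57)/106⌋ − ⌊(2·57)/106⌋ = ⌊171/106⌋ − ⌊114/106⌋ = 1 − 1 = 0
n=3: ⌊(4·57)/106⌋ − ⌊(3·57)/106⌋ = ⌊228/106⌋ − ⌊171/106⌋ = 2 − 1 = 1
n=4: ⌊(5·57)/106⌋ − ⌊(4·57)/106⌋ = ⌊285/106⌋ − ⌊228/106⌋ = 2 − 2 = 0
n=5: ⌊(6·57)/106⌋ − ⌊(5·57)/106⌋ = ⌊342/106⌋ − ⌊285/106⌋ = 3 − 2 = 1
n=6: ⌊(7·57)/106⌋ − ⌊(6·57)/106⌋ = ⌊399/106⌋ − ⌊342/106⌋ = 3 − 3 = 0
n=7: ⌊(8·57)/106⌋ − ⌊(7·57)/106⌋ = ⌊456/106⌋ − ⌊399/106⌋ = 4 − 3 = 1
n=8: ⌊(9·57)/106⌋ − ⌊(8·57)/106⌋ = ⌊513/106⌋ − ⌊456/106⌋ = 4 − 4 = 0
n=9: ⌊(10·57)/106⌋ − ⌊(9·57)/106⌋ = ⌊570/106⌋ − ⌊513/106⌋ = 5 − 4 = 1
n=10: ⌊(11·57)/106⌋ − ⌊(10·57)/106⌋ = ⌊627/106⌋ − ⌊570/106⌋ = 5 − 5 = 0
n=11: ⌊(12·57)/106⌋ − ⌊(11·57)/106⌋ = ⌊684/106⌋ − ⌊627/106⌋ = 6 − 5 = 1
n=12: ⌊(13·57)/106⌋ − ⌊(12·57)/106⌋ = ⌊741/106⌋ − ⌊684/106⌋ = 6 − 6 = 0
n=13: ⌊(14·57)/106⌋ − ⌊(13·57)/106⌋ = ⌊798/106⌋ − ⌊741/106⌋ = 7 − 6 = 1
n=14: ⌊(15·57)/106⌋ − ⌊(14·57)/106⌋ = ⌊855/106⌋ − ⌊798/106⌋ = 8 − 7 = 1
n=15: ⌊(16·57)/106⌋ − ⌊(15·57)/106⌋ = ⌊912/106⌋ − ⌊855/106⌋ = 8 − 8 = 0
n=16: ⌊(17·57)/106⌋ − ⌊(16·57)/106⌋ = ⌊969/106⌋ − ⌊912/106⌋ = 9 − 8 = 1
n=17: ⌊(18·57)/106⌋ − ⌊(17·57)/106⌋ = ⌊1026/106⌋ − ⌊969/106⌋ = 9 − 9 = 0
n=18: ⌊(19·57)/106⌋ − ⌊(18·57)/106⌋ = ⌊1083/106⌋ − ⌊1026/106⌋ = 10 − 9 = 1
n=19: ⌊(20·57)/106⌋ − ⌊(19·57)/106⌋ = ⌊1140/106⌋ − ⌊1083/106⌋ = 10 − 10 = 0
n=20: ⌊(21·57)/106⌋ − ⌊(20·57)/106⌋ = ⌊1197/106⌋ − ⌊1140/106⌋ = 11 − 10 = 1
n=21: ⌊(22·57)/106⌋ − ⌊(21·57)/106⌋ = ⌊1254/106⌋ − ⌊1197/106⌋ = 11 − 11 = 0
n=22: ⌊(23·57)/106⌋ − ⌊(22·57)/106⌋ = ⌊1311/106⌋ − ⌊1254/106⌋ = 12 − 11 = 1
n=23: ⌊(24·57)/106⌋ − ⌊(23·57)/106⌋ = ⌊1368/106⌋ − ⌊1311/106⌋ = 12 − 12 = 0
n=24: ⌊(25·57)/106⌋ − ⌊(24·57)/106⌋ = ⌊1425/106⌋ − ⌊1368/106⌋ = 13 − 12 = 1
n=25: ⌊(26·57)/106⌋ − ⌊(25·57)/106⌋ = ⌊1482/106⌋ − ⌊1425/106⌋ = 13 − 13 = 0
n=26: ⌊(27·57)/106⌋ − ⌊(26·57)/106⌋ = ⌊1539/106⌋ − ⌊1482/106⌋ = 14 − 13 = 1
n=27: ⌊(28·57)/106⌋ − ⌊(27·57)/106⌋ = ⌊1596/106⌋ − ⌊1539/106⌋ = 15 − 14 = 1
n=28: ⌊(29·57)/106⌋ − ⌊(28·57)/106⌋ = ⌊1653/106⌋ − ⌊1596/106⌋ = 15 − 15 = 0
n=29: ⌊(30·57)/106⌋ − ⌊(29·57)/106⌋ = ⌊1710/106⌋ − ⌊1653/106⌋ = 16 − 15 = 1
n=30: ⌊(31·57)/106⌋ − ⌊(30·57)/106⌋ = ⌊1767/106⌋ − ⌊1710/106⌋ = 16 − 16 = 0
n=31: ⌊(32·57)/106⌋ − ⌊(31·57)/106⌋ = ⌊1824/106⌋ − ⌊1767/106⌋ = 17 − 16 = 1
n=32: ⌊(33·57)/106⌋ − ⌊(32·57)/106⌋ = ⌊1881/106⌋ − ⌊1824/106⌋ = 17 − 17 = 0
n=33: ⌊(34·57)/106⌋ − ⌊(33·57)/106⌋ = ⌊1938/106⌋ − ⌊1881/106⌋ = 18 − 17 = 1
n=34: ⌊(35·57)/106⌋ − ⌊(34·57)/106⌋ = ⌊1995/106⌋ − ⌊1938/106⌋ = 18 − 18 = 0
n=35: ⌊(36·57)/106⌋ − ⌊(35·57)/106⌋ = ⌊2052/106⌋ − ⌊1995/106⌋ = 19 − 18 = 1
n=36: ⌊(37·57)/106⌋ − ⌊(36·57)/106⌋ = ⌊2109/106⌋ − ⌊2052/106⌋ = 19 − 19 = 0
n=37: ⌊(38·57)/106⌋ − ⌊(37·57)/106⌋ = ⌊2166/106⌋ − ⌊2109/106⌋ = 20 − 19 = 1
n=38: ⌊(39·57)/106⌋ − ⌊(38·57)/106⌋ = ⌊2223/106⌋ − ⌊2166/106⌋ = 20 − 20 = 0
n=39: ⌊(40·57)/106⌋ − ⌊(39·57)/106⌋ = ⌊2280/106⌋ − ⌊2223/106⌋ = 21 − 20 = 1
n=40: ⌊(41·57)/106⌋ − ⌊(40·57)/106⌋ = ⌊2337/106⌋ − ⌊2280/106⌋ = 22 − 21 = 1
n=41: ⌊(42·57)/106⌋ − ⌊(41·57)/106⌋ = ⌊2394/106⌋ − ⌊2337/106⌋ = 22 − 22 = 0
n=42: ⌊(43·57)/106⌋ − ⌊(42·57)/106⌋ = ⌊2451/106⌋ − ⌊2394/106⌋ = 23 − 22 = 1
n=43: ⌊(44·57)/106⌋ − ⌊(43·57)/106⌋ = ⌊2508/106⌋ − ⌊2451/106⌋ = 23 − 23 = 0
n=44: ⌊(45·57)/106⌋ − ⌊(44·57)/106⌋ = ⌊2565/106⌋ − ⌊2508/106⌋ = 24 − 23 = 1
n=45: ⌊(46·57)/106⌋ − ⌊(45·57)/106⌋ = ⌊2622/106⌋ − ⌊2565/106⌋ = 24 − 24 = 0
n=46: ⌊(47·57)/106⌋ − ⌊(46·57)/106⌋ = ⌊2679/106⌋ − ⌊2622/106⌋ = 25 − 24 = 1
n=47: ⌊(48·57)/106⌋ − ⌊(47·57)/106⌋ = ⌊2736/106⌋ − ⌊2679/106⌋ = 25 − 25 = 0
n=48: ⌊(49·57)/106⌋ − ⌊(48·57)/106⌋ = ⌊2793/106⌋ − ⌊2736/106⌋ = 26 − 25 = 1
n=49: ⌊(50·57)/106⌋ − ⌊(49·57)/106⌋ = ⌊2850/106⌋ − ⌊2793/106⌋ = 26 − 26 = 0
n=50: ⌊(51·57)/106⌋ − ⌊(50·57)/106⌋ = ⌊2907/106⌋ − ⌊2850/106⌋ = 27 − 26 = 1
n=51: ⌊(52·57)/106⌋ − ⌊(51·57)/106⌋ = ⌊2964/106⌋ − ⌊2907/106⌋ = 27 − 27 = 0
n=52: ⌊(53·57)/106⌋ − ⌊(52·57)/106⌋ = ⌊3021/106⌋ − ⌊2964/106⌋ = 28 − 27 = 1
n=53: ⌊(54·57)/106⌋ − ⌊(53·57)/106⌋ = ⌊3078/106⌋ − ⌊3021/106⌋ = 29 − 28 = 1
n=54: ⌊(55·57)/106⌋ − ⌊(54·57)/106⌋ = ⌊3135/106⌋ − ⌊3078/106⌋ = 29 − 29 = 0
n=55: ⌊(56·57)/106⌋ − ⌊(55·57)/106⌋ = ⌊3192/106⌋ − ⌊3135/106⌋ = 30 − 29 = 1
n=56: ⌊(57·57)/106⌋ − ⌊(56·57)/106⌋ = ⌊3249/106⌋ − ⌊3192/106⌋ = 30 − 30 = 0
n=57: ⌊(58·57)/106⌋ − ⌊(57·57)/106⌋ = ⌊3306/106⌋ − ⌊3249/106⌋ = 31 − 30 = 1
n=58: ⌊(59·57)/106⌋ − ⌊(58·57)/106⌋ = ⌊3363/106⌋ − ⌊3306/106⌋ = 31 − 31 = 0
n=59: ⌊(60·57)/106⌋ − ⌊(59·57)/106⌋ = ⌊3420/106⌋ − ⌊3363/106⌋ = 32 − 31 = 1
n=60: ⌊(61·57)/106⌋ − ⌊(60·57)/106⌋ = ⌊3477/106⌋ − ⌊3420/106⌋ = 32 − 32 = 0
n=61: ⌊(62·57)/106⌋ − ⌊(61·57)/106⌋ = ⌊3534/106⌋ − ⌊3477/106⌋ = 33 − 32 = 1
n=62: ⌊(63·57)/106⌋ − ⌊(62·57)/106⌋ = ⌊3591/106⌋ − ⌊3534/106⌋ = 33 − 33 = 0
n=63: ⌊(64·57)/106⌋ − ⌊(63·57)/106⌋ = ⌊3648/106⌋ − ⌊3591/106⌋ = 34 − 33 = 1
n=64: ⌊(65·57)/106⌋ − ⌊(64·57)/106⌋ = ⌊3705/106⌋ − ⌊3648/106⌋ = 34 − 34 = 0
n=65: ⌊(66·57)/106⌋ − ⌊(65·57)/106⌋ = ⌊3762/106⌋ − ⌊3705/106⌋ = 35 − 34 = 1
n=66: ⌊(67·57)/106⌋ − ⌊(66·57)/106⌋ = ⌊3819/106⌋ − ⌊3762/106⌋ = 36 − 35 = 1
n=67: ⌊(68·57)/106⌋ − ⌊(67·57)/106⌋ = ⌊3876/106⌋ − ⌊3819/106⌋ = 36 − 36 = 0
n=68: ⌊(69·57)/106⌋ − ⌊(68·57)/106⌋ = ⌊3933/106⌋ − ⌊3876/106⌋ = 37 − 36 = 1
n=69: ⌊(70·57)/106⌋ − ⌊(69·57)/106⌋ = ⌊3990/106⌋ − ⌊3933/106⌋ = 37 − 37 = 0
n=70: ⌊(71·57)/106⌋ − ⌊(70·57)/106⌋ = ⌊4047/106⌋ − ⌊3990/106⌋ = 38 − 37 = 1
n=71: ⌊(72·57)/106⌋ − ⌊(71·57)/106⌋ = ⌊4104/106⌋ − ⌊4047/106⌋ = 38 − 38 = 0
n=72: ⌊(73·57)/106⌋ − ⌊(72·57)/106⌋ = ⌊4161/106⌋ − ⌊4104/106⌋ = 39 − 38 = 1
n=73: ⌊(74·57)/106⌋ − ⌊(73·57)/106⌋ = ⌊4218/106⌋ − ⌊4161/106⌋ = 39 − 39 = 0
n=74: ⌊(75·57)/106⌋ − ⌊(74·57)/106⌋ = ⌊4275/106⌋ − ⌊4218/106⌋ = 40 − 39 = 1
n=75: ⌊(76·57)/106⌋ − ⌊(75·57)/106⌋ = ⌊4332/106⌋ − ⌊4275/106⌋ = 40 − 40 = 0
n=76: ⌊(77·57)/106⌋ − ⌊(76·57)/106⌋ = ⌊4389/106⌋ − ⌊4332/106⌋ = 41 − 40 = 1
n=77: ⌊(78·57)/106⌋ − ⌊(77·57)/106⌋ = ⌊4446/106⌋ − ⌊4389/106⌋ = 41 − 41 = 0
n=78: ⌊(79·57)/106⌋ − ⌊(78·57)/106⌋ = ⌊4503/106⌋ − ⌊4446/106⌋ = 42 − 41 = 1
n=79: ⌊(80·57)/106⌋ − ⌊(79·57)/106⌋ = ⌊4560/106⌋ − ⌊4503/106⌋ = 43 − 42 = 1


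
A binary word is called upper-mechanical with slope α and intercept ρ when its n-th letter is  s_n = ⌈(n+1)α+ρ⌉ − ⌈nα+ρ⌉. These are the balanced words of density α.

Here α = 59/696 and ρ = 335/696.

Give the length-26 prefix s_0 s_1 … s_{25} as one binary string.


n=0: ⌈(1·59+335)/696⌉ − ⌈(0·59+335)/696⌉ = ⌈394/696⌉ − ⌈335/696⌉ = 1 − 1 = 0
n=1: ⌈(2·59+335)/696⌉ − ⌈(1·59+335)/696⌉ = ⌈453/696⌉ − ⌈394/696⌉ = 1 − 1 = 0
n=2: ⌈(3·59+335)/696⌉ − ⌈(2·59+335)/696⌉ = ⌈512/696⌉ − ⌈453/696⌉ = 1 − 1 = 0
n=3: ⌈(4·59+335)/696⌉ − ⌈(3·59+335)/696⌉ = ⌈571/696⌉ − ⌈512/696⌉ = 1 − 1 = 0
n=4: ⌈(5·59+335)/696⌉ − ⌈(4·59+335)/696⌉ = ⌈630/696⌉ − ⌈571/696⌉ = 1 − 1 = 0
n=5: ⌈(6·59+335)/696⌉ − ⌈(5·59+335)/696⌉ = ⌈689/696⌉ − ⌈630/696⌉ = 1 − 1 = 0
n=6: ⌈(7·59+335)/696⌉ − ⌈(6·59+335)/696⌉ = ⌈748/696⌉ − ⌈689/696⌉ = 2 − 1 = 1
n=7: ⌈(8·59+335)/696⌉ − ⌈(7·59+335)/696⌉ = ⌈807/696⌉ − ⌈748/696⌉ = 2 − 2 = 0
n=8: ⌈(9·59+335)/696⌉ − ⌈(8·59+335)/696⌉ = ⌈866/696⌉ − ⌈807/696⌉ = 2 − 2 = 0
n=9: ⌈(10·59+335)/696⌉ − ⌈(9·59+335)/696⌉ = ⌈925/696⌉ − ⌈866/696⌉ = 2 − 2 = 0
n=10: ⌈(11·59+335)/696⌉ − ⌈(10·59+335)/696⌉ = ⌈984/696⌉ − ⌈925/696⌉ = 2 − 2 = 0
n=11: ⌈(12·59+335)/696⌉ − ⌈(11·59+335)/696⌉ = ⌈1043/696⌉ − ⌈984/696⌉ = 2 − 2 = 0
n=12: ⌈(13·59+335)/696⌉ − ⌈(12·59+335)/696⌉ = ⌈1102/696⌉ − ⌈1043/696⌉ = 2 − 2 = 0
n=13: ⌈(14·59+335)/696⌉ − ⌈(13·59+335)/696⌉ = ⌈1161/696⌉ − ⌈1102/696⌉ = 2 − 2 = 0
n=14: ⌈(15·59+335)/696⌉ − ⌈(14·59+335)/696⌉ = ⌈1220/696⌉ − ⌈1161/696⌉ = 2 − 2 = 0
n=15: ⌈(16·59+335)/696⌉ − ⌈(15·59+335)/696⌉ = ⌈1279/696⌉ − ⌈1220/696⌉ = 2 − 2 = 0
n=16: ⌈(17·59+335)/696⌉ − ⌈(16·59+335)/696⌉ = ⌈1338/696⌉ − ⌈1279/696⌉ = 2 − 2 = 0
n=17: ⌈(18·59+335)/696⌉ − ⌈(17·59+335)/696⌉ = ⌈1397/696⌉ − ⌈1338/696⌉ = 3 − 2 = 1
n=18: ⌈(19·59+335)/696⌉ − ⌈(18·59+335)/696⌉ = ⌈1456/696⌉ − ⌈1397/696⌉ = 3 − 3 = 0
n=19: ⌈(20·59+335)/696⌉ − ⌈(19·59+335)/696⌉ = ⌈1515/696⌉ − ⌈1456/696⌉ = 3 − 3 = 0
n=20: ⌈(21·59+335)/696⌉ − ⌈(20·59+335)/696⌉ = ⌈1574/696⌉ − ⌈1515/696⌉ = 3 − 3 = 0
n=21: ⌈(22·59+335)/696⌉ − ⌈(21·59+335)/696⌉ = ⌈1633/696⌉ − ⌈1574/696⌉ = 3 − 3 = 0
n=22: ⌈(23·59+335)/696⌉ − ⌈(22·59+335)/696⌉ = ⌈1692/696⌉ − ⌈1633/696⌉ = 3 − 3 = 0
n=23: ⌈(24·59+335)/696⌉ − ⌈(23·59+335)/696⌉ = ⌈1751/696⌉ − ⌈1692/696⌉ = 3 − 3 = 0
n=24: ⌈(25·59+335)/696⌉ − ⌈(24·59+335)/696⌉ = ⌈1810/696⌉ − ⌈1751/696⌉ = 3 − 3 = 0
n=25: ⌈(26·59+335)/696⌉ − ⌈(25·59+335)/696⌉ = ⌈1869/696⌉ − ⌈1810/696⌉ = 3 − 3 = 0

00000010000000000100000000


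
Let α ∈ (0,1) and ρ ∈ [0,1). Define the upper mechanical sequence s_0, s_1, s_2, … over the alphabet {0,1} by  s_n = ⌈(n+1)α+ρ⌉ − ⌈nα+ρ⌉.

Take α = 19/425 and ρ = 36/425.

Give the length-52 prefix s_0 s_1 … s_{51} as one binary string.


0000000000000000000010000000000000000000001000000000

n=0: ⌈(1·19+36)/425⌉ − ⌈(0·19+36)/425⌉ = ⌈55/425⌉ − ⌈36/425⌉ = 1 − 1 = 0
n=1: ⌈(2·19+36)/425⌉ − ⌈(1·19+36)/425⌉ = ⌈74/425⌉ − ⌈55/425⌉ = 1 − 1 = 0
n=2: ⌈(3·19+36)/425⌉ − ⌈(2·19+36)/425⌉ = ⌈93/425⌉ − ⌈74/425⌉ = 1 − 1 = 0
n=3: ⌈(4·19+36)/425⌉ − ⌈(3·19+36)/425⌉ = ⌈112/425⌉ − ⌈93/425⌉ = 1 − 1 = 0
n=4: ⌈(5·19+36)/425⌉ − ⌈(4·19+36)/425⌉ = ⌈131/425⌉ − ⌈112/425⌉ = 1 − 1 = 0
n=5: ⌈(6·19+36)/425⌉ − ⌈(5·19+36)/425⌉ = ⌈150/425⌉ − ⌈131/425⌉ = 1 − 1 = 0
n=6: ⌈(7·19+36)/425⌉ − ⌈(6·19+36)/425⌉ = ⌈169/425⌉ − ⌈150/425⌉ = 1 − 1 = 0
n=7: ⌈(8·19+36)/425⌉ − ⌈(7·19+36)/425⌉ = ⌈188/425⌉ − ⌈169/425⌉ = 1 − 1 = 0
n=8: ⌈(9·19+36)/425⌉ − ⌈(8·19+36)/425⌉ = ⌈207/425⌉ − ⌈188/425⌉ = 1 − 1 = 0
n=9: ⌈(10·19+36)/425⌉ − ⌈(9·19+36)/425⌉ = ⌈226/425⌉ − ⌈207/425⌉ = 1 − 1 = 0
n=10: ⌈(11·19+36)/425⌉ − ⌈(10·19+36)/425⌉ = ⌈245/425⌉ − ⌈226/425⌉ = 1 − 1 = 0
n=11: ⌈(12·19+36)/425⌉ − ⌈(11·19+36)/425⌉ = ⌈264/425⌉ − ⌈245/425⌉ = 1 − 1 = 0
n=12: ⌈(13·19+36)/425⌉ − ⌈(12·19+36)/425⌉ = ⌈283/425⌉ − ⌈264/425⌉ = 1 − 1 = 0
n=13: ⌈(14·19+36)/425⌉ − ⌈(13·19+36)/425⌉ = ⌈302/425⌉ − ⌈283/425⌉ = 1 − 1 = 0
n=14: ⌈(15·19+36)/425⌉ − ⌈(14·19+36)/425⌉ = ⌈321/425⌉ − ⌈302/425⌉ = 1 − 1 = 0
n=15: ⌈(16·19+36)/425⌉ − ⌈(15·19+36)/425⌉ = ⌈340/425⌉ − ⌈321/425⌉ = 1 − 1 = 0
n=16: ⌈(17·19+36)/425⌉ − ⌈(16·19+36)/425⌉ = ⌈359/425⌉ − ⌈340/425⌉ = 1 − 1 = 0
n=17: ⌈(18·19+36)/425⌉ − ⌈(17·19+36)/425⌉ = ⌈378/425⌉ − ⌈359/425⌉ = 1 − 1 = 0
n=18: ⌈(19·19+36)/425⌉ − ⌈(18·19+36)/425⌉ = ⌈397/425⌉ − ⌈378/425⌉ = 1 − 1 = 0
n=19: ⌈(20·19+36)/425⌉ − ⌈(19·19+36)/425⌉ = ⌈416/425⌉ − ⌈397/425⌉ = 1 − 1 = 0
n=20: ⌈(21·19+36)/425⌉ − ⌈(20·19+36)/425⌉ = ⌈435/425⌉ − ⌈416/425⌉ = 2 − 1 = 1
n=21: ⌈(22·19+36)/425⌉ − ⌈(21·19+36)/425⌉ = ⌈454/425⌉ − ⌈435/425⌉ = 2 − 2 = 0
n=22: ⌈(23·19+36)/425⌉ − ⌈(22·19+36)/425⌉ = ⌈473/425⌉ − ⌈454/425⌉ = 2 − 2 = 0
n=23: ⌈(24·19+36)/425⌉ − ⌈(23·19+36)/425⌉ = ⌈492/425⌉ − ⌈473/425⌉ = 2 − 2 = 0
n=24: ⌈(25·19+36)/425⌉ − ⌈(24·19+36)/425⌉ = ⌈511/425⌉ − ⌈492/425⌉ = 2 − 2 = 0
n=25: ⌈(26·19+36)/425⌉ − ⌈(25·19+36)/425⌉ = ⌈530/425⌉ − ⌈511/425⌉ = 2 − 2 = 0
n=26: ⌈(27·19+36)/425⌉ − ⌈(26·19+36)/425⌉ = ⌈549/425⌉ − ⌈530/425⌉ = 2 − 2 = 0
n=27: ⌈(28·19+36)/425⌉ − ⌈(27·19+36)/425⌉ = ⌈568/425⌉ − ⌈549/425⌉ = 2 − 2 = 0
n=28: ⌈(29·19+36)/425⌉ − ⌈(28·19+36)/425⌉ = ⌈587/425⌉ − ⌈568/425⌉ = 2 − 2 = 0
n=29: ⌈(30·19+36)/425⌉ − ⌈(29·19+36)/425⌉ = ⌈606/425⌉ − ⌈587/425⌉ = 2 − 2 = 0
n=30: ⌈(31·19+36)/425⌉ − ⌈(30·19+36)/425⌉ = ⌈625/425⌉ − ⌈606/425⌉ = 2 − 2 = 0
n=31: ⌈(32·19+36)/425⌉ − ⌈(31·19+36)/425⌉ = ⌈644/425⌉ − ⌈625/425⌉ = 2 − 2 = 0
n=32: ⌈(33·19+36)/425⌉ − ⌈(32·19+36)/425⌉ = ⌈663/425⌉ − ⌈644/425⌉ = 2 − 2 = 0
n=33: ⌈(34·19+36)/425⌉ − ⌈(33·19+36)/425⌉ = ⌈682/425⌉ − ⌈663/425⌉ = 2 − 2 = 0
n=34: ⌈(35·19+36)/425⌉ − ⌈(34·19+36)/425⌉ = ⌈701/425⌉ − ⌈682/425⌉ = 2 − 2 = 0
n=35: ⌈(36·19+36)/425⌉ − ⌈(35·19+36)/425⌉ = ⌈720/425⌉ − ⌈701/425⌉ = 2 − 2 = 0
n=36: ⌈(37·19+36)/425⌉ − ⌈(36·19+36)/425⌉ = ⌈739/425⌉ − ⌈720/425⌉ = 2 − 2 = 0
n=37: ⌈(38·19+36)/425⌉ − ⌈(37·19+36)/425⌉ = ⌈758/425⌉ − ⌈739/425⌉ = 2 − 2 = 0
n=38: ⌈(39·19+36)/425⌉ − ⌈(38·19+36)/425⌉ = ⌈777/425⌉ − ⌈758/425⌉ = 2 − 2 = 0
n=39: ⌈(40·19+36)/425⌉ − ⌈(39·19+36)/425⌉ = ⌈796/425⌉ − ⌈777/425⌉ = 2 − 2 = 0
n=40: ⌈(41·19+36)/425⌉ − ⌈(40·19+36)/425⌉ = ⌈815/425⌉ − ⌈796/425⌉ = 2 − 2 = 0
n=41: ⌈(42·19+36)/425⌉ − ⌈(41·19+36)/425⌉ = ⌈834/425⌉ − ⌈815/425⌉ = 2 − 2 = 0
n=42: ⌈(43·19+36)/425⌉ − ⌈(42·19+36)/425⌉ = ⌈853/425⌉ − ⌈834/425⌉ = 3 − 2 = 1
n=43: ⌈(44·19+36)/425⌉ − ⌈(43·19+36)/425⌉ = ⌈872/425⌉ − ⌈853/425⌉ = 3 − 3 = 0
n=44: ⌈(45·19+36)/425⌉ − ⌈(44·19+36)/425⌉ = ⌈891/425⌉ − ⌈872/425⌉ = 3 − 3 = 0
n=45: ⌈(46·19+36)/425⌉ − ⌈(45·19+36)/425⌉ = ⌈910/425⌉ − ⌈891/425⌉ = 3 − 3 = 0
n=46: ⌈(47·19+36)/425⌉ − ⌈(46·19+36)/425⌉ = ⌈929/425⌉ − ⌈910/425⌉ = 3 − 3 = 0
n=47: ⌈(48·19+36)/425⌉ − ⌈(47·19+36)/425⌉ = ⌈948/425⌉ − ⌈929/425⌉ = 3 − 3 = 0
n=48: ⌈(49·19+36)/425⌉ − ⌈(48·19+36)/425⌉ = ⌈967/425⌉ − ⌈948/425⌉ = 3 − 3 = 0
n=49: ⌈(50·19+36)/425⌉ − ⌈(49·19+36)/425⌉ = ⌈986/425⌉ − ⌈967/425⌉ = 3 − 3 = 0
n=50: ⌈(51·19+36)/425⌉ − ⌈(50·19+36)/425⌉ = ⌈1005/425⌉ − ⌈986/425⌉ = 3 − 3 = 0
n=51: ⌈(52·19+36)/425⌉ − ⌈(51·19+36)/425⌉ = ⌈1024/425⌉ − ⌈1005/425⌉ = 3 − 3 = 0


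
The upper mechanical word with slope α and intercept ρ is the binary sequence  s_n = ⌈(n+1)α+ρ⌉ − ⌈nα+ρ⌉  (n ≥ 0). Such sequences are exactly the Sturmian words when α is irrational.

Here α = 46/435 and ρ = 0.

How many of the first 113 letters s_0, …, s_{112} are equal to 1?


#1s = Σ_{n=0}^{112} s_n = Σ_{n=0}^{112} (⌈(n+1)α+ρ⌉ − ⌈nα+ρ⌉)
the sum telescopes: every ⌈nα+ρ⌉ with 0 < n < 113 appears once with + and once with −, leaving ⌈113α+ρ⌉ − ⌈0·α+ρ⌉
113α + ρ = (113·46) / 435 = 5198/435
ρ = 0/435
⌈5198/435⌉ = 12,  ⌈0/435⌉ = 0
#1s = 12 − 0 = 12

12


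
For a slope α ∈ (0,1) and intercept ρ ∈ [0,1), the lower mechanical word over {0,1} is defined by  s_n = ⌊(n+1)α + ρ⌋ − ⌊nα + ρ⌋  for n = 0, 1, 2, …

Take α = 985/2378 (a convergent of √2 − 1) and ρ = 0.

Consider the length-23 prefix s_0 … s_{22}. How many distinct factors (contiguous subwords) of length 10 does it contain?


11

t_n = ⌊(n·985)/2378⌋ for n = 0 … 23:
  n=0…9: ⌊0/2378⌋=0 ⌊985/2378⌋=0 ⌊1970/2378⌋=0 ⌊2955/2378⌋=1 ⌊3940/2378⌋=1 ⌊4925/2378⌋=2 ⌊5910/2378⌋=2 ⌊6895/2378⌋=2 ⌊7880/2378⌋=3 ⌊8865/2378⌋=3
  n=10…19: ⌊9850/2378⌋=4 ⌊10835/2378⌋=4 ⌊11820/2378⌋=4 ⌊12805/2378⌋=5 ⌊13790/2378⌋=5 ⌊14775/2378⌋=6 ⌊15760/2378⌋=6 ⌊16745/2378⌋=7 ⌊17730/2378⌋=7 ⌊18715/2378⌋=7
  n=20…23: ⌊19700/2378⌋=8 ⌊20685/2378⌋=8 ⌊21670/2378⌋=9 ⌊22655/2378⌋=9
s_n = t_(n+1) − t_n for n = 0 … 22 gives
prefix = 00101001010010101001010
slide a length-10 window over [0..9] … [13..22] (14 windows); first occurrence of each distinct factor:
  [  0..  9] 0010100101
  [  1.. 10] 0101001010
  [  2.. 11] 1010010100
  [  3.. 12] 0100101001
  [  4.. 13] 1001010010
  [  7.. 16] 1010010101
  [  8.. 17] 0100101010
  [  9.. 18] 1001010100
  [ 10.. 19] 0010101001
  [ 11.. 20] 0101010010
  [ 12.. 21] 1010100101
  (the other 3 windows repeat one of these)
distinct factors: {0010100101, 0010101001, 0100101001, 0100101010, 0101001010, 0101010010, 1001010010, 1001010100, 1010010100, 1010010101, 1010100101}
count = 11  (Sturmian bound for length 10 is 11)


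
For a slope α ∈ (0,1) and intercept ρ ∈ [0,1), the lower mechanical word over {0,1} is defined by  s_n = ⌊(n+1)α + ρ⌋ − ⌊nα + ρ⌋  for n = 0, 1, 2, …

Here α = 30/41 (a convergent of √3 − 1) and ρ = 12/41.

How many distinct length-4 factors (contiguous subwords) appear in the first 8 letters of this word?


4

t_n = ⌊(n·30+12)/41⌋ for n = 0 … 8:
  n=0…8: ⌊12/41⌋=0 ⌊42/41⌋=1 ⌊72/41⌋=1 ⌊102/41⌋=2 ⌊132/41⌋=3 ⌊162/41⌋=3 ⌊192/41⌋=4 ⌊222/41⌋=5 ⌊252/41⌋=6
s_n = t_(n+1) − t_n for n = 0 … 7 gives
prefix = 10110111
slide a length-4 window over [0..3] … [4..7] (5 windows); first occurrence of each distinct factor:
  [  0..  3] 1011
  [  1..  4] 0110
  [  2..  5] 1101
  [  4..  7] 0111
  (the other 1 window repeats one of these)
distinct factors: {0110, 0111, 1011, 1101}
count = 4  (Sturmian bound for length 4 is 5)


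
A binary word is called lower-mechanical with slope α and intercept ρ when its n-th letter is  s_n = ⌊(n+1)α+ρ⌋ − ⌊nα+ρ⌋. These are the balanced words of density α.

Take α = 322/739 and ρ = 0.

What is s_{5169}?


(n+1)α + ρ = (5170·322) / 739 = 1664740/739
nα + ρ     = (5169·322) / 739 = 1664418/739
⌊1664740/739⌋ = 2252,  ⌊1664418/739⌋ = 2252
s_{5169} = 2252 − 2252 = 0

0


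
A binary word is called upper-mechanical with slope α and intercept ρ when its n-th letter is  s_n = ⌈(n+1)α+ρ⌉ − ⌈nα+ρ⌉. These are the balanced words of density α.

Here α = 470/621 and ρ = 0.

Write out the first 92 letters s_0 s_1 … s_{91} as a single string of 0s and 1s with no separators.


n=0: ⌈(1·470)/621⌉ − ⌈(0·470)/621⌉ = ⌈470/621⌉ − ⌈0/621⌉ = 1 − 0 = 1
n=1: ⌈(2·470)/621⌉ − ⌈(1·470)/621⌉ = ⌈940/621⌉ − ⌈470/621⌉ = 2 − 1 = 1
n=2: ⌈(3·470)/621⌉ − ⌈(2·470)/621⌉ = ⌈1410/621⌉ − ⌈940/621⌉ = 3 − 2 = 1
n=3: ⌈(4·470)/621⌉ − ⌈(3·470)/621⌉ = ⌈1880/621⌉ − ⌈1410/621⌉ = 4 − 3 = 1
n=4: ⌈(5·470)/621⌉ − ⌈(4·470)/621⌉ = ⌈2350/621⌉ − ⌈1880/621⌉ = 4 − 4 = 0
n=5: ⌈(6·470)/621⌉ − ⌈(5·470)/621⌉ = ⌈2820/621⌉ − ⌈2350/621⌉ = 5 − 4 = 1
n=6: ⌈(7·470)/621⌉ − ⌈(6·470)/621⌉ = ⌈3290/621⌉ − ⌈2820/621⌉ = 6 − 5 = 1
n=7: ⌈(8·470)/621⌉ − ⌈(7·470)/621⌉ = ⌈3760/621⌉ − ⌈3290/621⌉ = 7 − 6 = 1
n=8: ⌈(9·470)/621⌉ − ⌈(8·470)/621⌉ = ⌈4230/621⌉ − ⌈3760/621⌉ = 7 − 7 = 0
n=9: ⌈(10·470)/621⌉ − ⌈(9·470)/621⌉ = ⌈4700/621⌉ − ⌈4230/621⌉ = 8 − 7 = 1
n=10: ⌈(11·470)/621⌉ − ⌈(10·470)/621⌉ = ⌈5170/621⌉ − ⌈4700/621⌉ = 9 − 8 = 1
n=11: ⌈(12·470)/621⌉ − ⌈(11·470)/621⌉ = ⌈5640/621⌉ − ⌈5170/621⌉ = 10 − 9 = 1
n=12: ⌈(13·470)/621⌉ − ⌈(12·470)/621⌉ = ⌈6110/621⌉ − ⌈5640/621⌉ = 10 − 10 = 0
n=13: ⌈(14·470)/621⌉ − ⌈(13·470)/621⌉ = ⌈6580/621⌉ − ⌈6110/621⌉ = 11 − 10 = 1
n=14: ⌈(15·470)/621⌉ − ⌈(14·470)/621⌉ = ⌈7050/621⌉ − ⌈6580/621⌉ = 12 − 11 = 1
n=15: ⌈(16·470)/621⌉ − ⌈(15·470)/621⌉ = ⌈7520/621⌉ − ⌈7050/621⌉ = 13 − 12 = 1
n=16: ⌈(17·470)/621⌉ − ⌈(16·470)/621⌉ = ⌈7990/621⌉ − ⌈7520/621⌉ = 13 − 13 = 0
n=17: ⌈(18·470)/621⌉ − ⌈(17·470)/621⌉ = ⌈8460/621⌉ − ⌈7990/621⌉ = 14 − 13 = 1
n=18: ⌈(19·470)/621⌉ − ⌈(18·470)/621⌉ = ⌈8930/621⌉ − ⌈8460/621⌉ = 15 − 14 = 1
n=19: ⌈(20·470)/621⌉ − ⌈(19·470)/621⌉ = ⌈9400/621⌉ − ⌈8930/621⌉ = 16 − 15 = 1
n=20: ⌈(21·470)/621⌉ − ⌈(20·470)/621⌉ = ⌈9870/621⌉ − ⌈9400/621⌉ = 16 − 16 = 0
n=21: ⌈(22·470)/621⌉ − ⌈(21·470)/621⌉ = ⌈10340/621⌉ − ⌈9870/621⌉ = 17 − 16 = 1
n=22: ⌈(23·470)/621⌉ − ⌈(22·470)/621⌉ = ⌈10810/621⌉ − ⌈10340/621⌉ = 18 − 17 = 1
n=23: ⌈(24·470)/621⌉ − ⌈(23·470)/621⌉ = ⌈11280/621⌉ − ⌈10810/621⌉ = 19 − 18 = 1
n=24: ⌈(25·470)/621⌉ − ⌈(24·470)/621⌉ = ⌈11750/621⌉ − ⌈11280/621⌉ = 19 − 19 = 0
n=25: ⌈(26·470)/621⌉ − ⌈(25·470)/621⌉ = ⌈12220/621⌉ − ⌈11750/621⌉ = 20 − 19 = 1
n=26: ⌈(27·470)/621⌉ − ⌈(26·470)/621⌉ = ⌈12690/621⌉ − ⌈12220/621⌉ = 21 − 20 = 1
n=27: ⌈(28·470)/621⌉ − ⌈(27·470)/621⌉ = ⌈13160/621⌉ − ⌈12690/621⌉ = 22 − 21 = 1
n=28: ⌈(29·470)/621⌉ − ⌈(28·470)/621⌉ = ⌈13630/621⌉ − ⌈13160/621⌉ = 22 − 22 = 0
n=29: ⌈(30·470)/621⌉ − ⌈(29·470)/621⌉ = ⌈14100/621⌉ − ⌈13630/621⌉ = 23 − 22 = 1
n=30: ⌈(31·470)/621⌉ − ⌈(30·470)/621⌉ = ⌈14570/621⌉ − ⌈14100/621⌉ = 24 − 23 = 1
n=31: ⌈(32·470)/621⌉ − ⌈(31·470)/621⌉ = ⌈15040/621⌉ − ⌈14570/621⌉ = 25 − 24 = 1
n=32: ⌈(33·470)/621⌉ − ⌈(32·470)/621⌉ = ⌈15510/621⌉ − ⌈15040/621⌉ = 25 − 25 = 0
n=33: ⌈(34·470)/621⌉ − ⌈(33·470)/621⌉ = ⌈15980/621⌉ − ⌈15510/621⌉ = 26 − 25 = 1
n=34: ⌈(35·470)/621⌉ − ⌈(34·470)/621⌉ = ⌈16450/621⌉ − ⌈15980/621⌉ = 27 − 26 = 1
n=35: ⌈(36·470)/621⌉ − ⌈(35·470)/621⌉ = ⌈16920/621⌉ − ⌈16450/621⌉ = 28 − 27 = 1
n=36: ⌈(37·470)/621⌉ − ⌈(36·470)/621⌉ = ⌈17390/621⌉ − ⌈16920/621⌉ = 29 − 28 = 1
n=37: ⌈(38·470)/621⌉ − ⌈(37·470)/621⌉ = ⌈17860/621⌉ − ⌈17390/621⌉ = 29 − 29 = 0
n=38: ⌈(39·470)/621⌉ − ⌈(38·470)/621⌉ = ⌈18330/621⌉ − ⌈17860/621⌉ = 30 − 29 = 1
n=39: ⌈(40·470)/621⌉ − ⌈(39·470)/621⌉ = ⌈18800/621⌉ − ⌈18330/621⌉ = 31 − 30 = 1
n=40: ⌈(41·470)/621⌉ − ⌈(40·470)/621⌉ = ⌈19270/621⌉ − ⌈18800/621⌉ = 32 − 31 = 1
n=41: ⌈(42·470)/621⌉ − ⌈(41·470)/621⌉ = ⌈19740/621⌉ − ⌈19270/621⌉ = 32 − 32 = 0
n=42: ⌈(43·470)/621⌉ − ⌈(42·470)/621⌉ = ⌈20210/621⌉ − ⌈19740/621⌉ = 33 − 32 = 1
n=43: ⌈(44·470)/621⌉ − ⌈(43·470)/621⌉ = ⌈20680/621⌉ − ⌈20210/621⌉ = 34 − 33 = 1
n=44: ⌈(45·470)/621⌉ − ⌈(44·470)/621⌉ = ⌈21150/621⌉ − ⌈20680/621⌉ = 35 − 34 = 1
n=45: ⌈(46·470)/621⌉ − ⌈(45·470)/621⌉ = ⌈21620/621⌉ − ⌈21150/621⌉ = 35 − 35 = 0
n=46: ⌈(47·470)/621⌉ − ⌈(46·470)/621⌉ = ⌈22090/621⌉ − ⌈21620/621⌉ = 36 − 35 = 1
n=47: ⌈(48·470)/621⌉ − ⌈(47·470)/621⌉ = ⌈22560/621⌉ − ⌈22090/621⌉ = 37 − 36 = 1
n=48: ⌈(49·470)/621⌉ − ⌈(48·470)/621⌉ = ⌈23030/621⌉ − ⌈22560/621⌉ = 38 − 37 = 1
n=49: ⌈(50·470)/621⌉ − ⌈(49·470)/621⌉ = ⌈23500/621⌉ − ⌈23030/621⌉ = 38 − 38 = 0
n=50: ⌈(51·470)/621⌉ − ⌈(50·470)/621⌉ = ⌈23970/621⌉ − ⌈23500/621⌉ = 39 − 38 = 1
n=51: ⌈(52·470)/621⌉ − ⌈(51·470)/621⌉ = ⌈24440/621⌉ − ⌈23970/621⌉ = 40 − 39 = 1
n=52: ⌈(53·470)/621⌉ − ⌈(52·470)/621⌉ = ⌈24910/621⌉ − ⌈24440/621⌉ = 41 − 40 = 1
n=53: ⌈(54·470)/621⌉ − ⌈(53·470)/621⌉ = ⌈25380/621⌉ − ⌈24910/621⌉ = 41 − 41 = 0
n=54: ⌈(55·470)/621⌉ − ⌈(54·470)/621⌉ = ⌈25850/621⌉ − ⌈25380/621⌉ = 42 − 41 = 1
n=55: ⌈(56·470)/621⌉ − ⌈(55·470)/621⌉ = ⌈26320/621⌉ − ⌈25850/621⌉ = 43 − 42 = 1
n=56: ⌈(57·470)/621⌉ − ⌈(56·470)/621⌉ = ⌈26790/621⌉ − ⌈26320/621⌉ = 44 − 43 = 1
n=57: ⌈(58·470)/621⌉ − ⌈(57·470)/621⌉ = ⌈27260/621⌉ − ⌈26790/621⌉ = 44 − 44 = 0
n=58: ⌈(59·470)/621⌉ − ⌈(58·470)/621⌉ = ⌈27730/621⌉ − ⌈27260/621⌉ = 45 − 44 = 1
n=59: ⌈(60·470)/621⌉ − ⌈(59·470)/621⌉ = ⌈28200/621⌉ − ⌈27730/621⌉ = 46 − 45 = 1
n=60: ⌈(61·470)/621⌉ − ⌈(60·470)/621⌉ = ⌈28670/621⌉ − ⌈28200/621⌉ = 47 − 46 = 1
n=61: ⌈(62·470)/621⌉ − ⌈(61·470)/621⌉ = ⌈29140/621⌉ − ⌈28670/621⌉ = 47 − 47 = 0
n=62: ⌈(63·470)/621⌉ − ⌈(62·470)/621⌉ = ⌈29610/621⌉ − ⌈29140/621⌉ = 48 − 47 = 1
n=63: ⌈(64·470)/621⌉ − ⌈(63·470)/621⌉ = ⌈30080/621⌉ − ⌈29610/621⌉ = 49 − 48 = 1
n=64: ⌈(65·470)/621⌉ − ⌈(64·470)/621⌉ = ⌈30550/621⌉ − ⌈30080/621⌉ = 50 − 49 = 1
n=65: ⌈(66·470)/621⌉ − ⌈(65·470)/621⌉ = ⌈31020/621⌉ − ⌈30550/621⌉ = 50 − 50 = 0
n=66: ⌈(67·470)/621⌉ − ⌈(66·470)/621⌉ = ⌈31490/621⌉ − ⌈31020/621⌉ = 51 − 50 = 1
n=67: ⌈(68·470)/621⌉ − ⌈(67·470)/621⌉ = ⌈31960/621⌉ − ⌈31490/621⌉ = 52 − 51 = 1
n=68: ⌈(69·470)/621⌉ − ⌈(68·470)/621⌉ = ⌈32430/621⌉ − ⌈31960/621⌉ = 53 − 52 = 1
n=69: ⌈(70·470)/621⌉ − ⌈(69·470)/621⌉ = ⌈32900/621⌉ − ⌈32430/621⌉ = 53 − 53 = 0
n=70: ⌈(71·470)/621⌉ − ⌈(70·470)/621⌉ = ⌈33370/621⌉ − ⌈32900/621⌉ = 54 − 53 = 1
n=71: ⌈(72·470)/621⌉ − ⌈(71·470)/621⌉ = ⌈33840/621⌉ − ⌈33370/621⌉ = 55 − 54 = 1
n=72: ⌈(73·470)/621⌉ − ⌈(72·470)/621⌉ = ⌈34310/621⌉ − ⌈33840/621⌉ = 56 − 55 = 1
n=73: ⌈(74·470)/621⌉ − ⌈(73·470)/621⌉ = ⌈34780/621⌉ − ⌈34310/621⌉ = 57 − 56 = 1
n=74: ⌈(75·470)/621⌉ − ⌈(74·470)/621⌉ = ⌈35250/621⌉ − ⌈34780/621⌉ = 57 − 57 = 0
n=75: ⌈(76·470)/621⌉ − ⌈(75·470)/621⌉ = ⌈35720/621⌉ − ⌈35250/621⌉ = 58 − 57 = 1
n=76: ⌈(77·470)/621⌉ − ⌈(76·470)/621⌉ = ⌈36190/621⌉ − ⌈35720/621⌉ = 59 − 58 = 1
n=77: ⌈(78·470)/621⌉ − ⌈(77·470)/621⌉ = ⌈36660/621⌉ − ⌈36190/621⌉ = 60 − 59 = 1
n=78: ⌈(79·470)/621⌉ − ⌈(78·470)/621⌉ = ⌈37130/621⌉ − ⌈36660/621⌉ = 60 − 60 = 0
n=79: ⌈(80·470)/621⌉ − ⌈(79·470)/621⌉ = ⌈37600/621⌉ − ⌈37130/621⌉ = 61 − 60 = 1
n=80: ⌈(81·470)/621⌉ − ⌈(80·470)/621⌉ = ⌈38070/621⌉ − ⌈37600/621⌉ = 62 − 61 = 1
n=81: ⌈(82·470)/621⌉ − ⌈(81·470)/621⌉ = ⌈38540/621⌉ − ⌈38070/621⌉ = 63 − 62 = 1
n=82: ⌈(83·470)/621⌉ − ⌈(82·470)/621⌉ = ⌈39010/621⌉ − ⌈38540/621⌉ = 63 − 63 = 0
n=83: ⌈(84·470)/621⌉ − ⌈(83·470)/621⌉ = ⌈39480/621⌉ − ⌈39010/621⌉ = 64 − 63 = 1
n=84: ⌈(85·470)/621⌉ − ⌈(84·470)/621⌉ = ⌈39950/621⌉ − ⌈39480/621⌉ = 65 − 64 = 1
n=85: ⌈(86·470)/621⌉ − ⌈(85·470)/621⌉ = ⌈40420/621⌉ − ⌈39950/621⌉ = 66 − 65 = 1
n=86: ⌈(87·470)/621⌉ − ⌈(86·470)/621⌉ = ⌈40890/621⌉ − ⌈40420/621⌉ = 66 − 66 = 0
n=87: ⌈(88·470)/621⌉ − ⌈(87·470)/621⌉ = ⌈41360/621⌉ − ⌈40890/621⌉ = 67 − 66 = 1
n=88: ⌈(89·470)/621⌉ − ⌈(88·470)/621⌉ = ⌈41830/621⌉ − ⌈41360/621⌉ = 68 − 67 = 1
n=89: ⌈(90·470)/621⌉ − ⌈(89·470)/621⌉ = ⌈42300/621⌉ − ⌈41830/621⌉ = 69 − 68 = 1
n=90: ⌈(91·470)/621⌉ − ⌈(90·470)/621⌉ = ⌈42770/621⌉ − ⌈42300/621⌉ = 69 − 69 = 0
n=91: ⌈(92·470)/621⌉ − ⌈(91·470)/621⌉ = ⌈43240/621⌉ − ⌈42770/621⌉ = 70 − 69 = 1

11110111011101110111011101110111011110111011101110111011101110111011101111011101110111011101


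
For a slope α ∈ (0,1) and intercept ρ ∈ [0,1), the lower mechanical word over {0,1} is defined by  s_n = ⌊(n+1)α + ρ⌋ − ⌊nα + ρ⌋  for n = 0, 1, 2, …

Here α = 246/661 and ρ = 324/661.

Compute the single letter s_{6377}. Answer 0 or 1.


(n+1)α + ρ = (6378·246 + 324) / 661 = 1569312/661
nα + ρ     = (6377·246 + 324) / 661 = 1569066/661
⌊1569312/661⌋ = 2374,  ⌊1569066/661⌋ = 2373
s_{6377} = 2374 − 2373 = 1

1


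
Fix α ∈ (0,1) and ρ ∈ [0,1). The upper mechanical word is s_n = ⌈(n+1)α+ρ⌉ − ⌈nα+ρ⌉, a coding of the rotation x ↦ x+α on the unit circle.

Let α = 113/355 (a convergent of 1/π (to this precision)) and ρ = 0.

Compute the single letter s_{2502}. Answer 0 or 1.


(n+1)α + ρ = (2503·113) / 355 = 282839/355
nα + ρ     = (2502·113) / 355 = 282726/355
⌈282839/355⌉ = 797,  ⌈282726/355⌉ = 797
s_{2502} = 797 − 797 = 0

0


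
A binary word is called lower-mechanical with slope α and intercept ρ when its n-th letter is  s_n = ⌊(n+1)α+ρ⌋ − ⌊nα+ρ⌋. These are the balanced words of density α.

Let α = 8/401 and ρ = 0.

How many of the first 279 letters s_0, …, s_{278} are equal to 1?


#1s = Σ_{n=0}^{278} s_n = Σ_{n=0}^{278} (⌊(n+1)α+ρ⌋ − ⌊nα+ρ⌋)
the sum telescopes: every ⌊nα+ρ⌋ with 0 < n < 279 appears once with + and once with −, leaving ⌊279α+ρ⌋ − ⌊0·α+ρ⌋
279α + ρ = (279·8) / 401 = 2232/401
ρ = 0/401
⌊2232/401⌋ = 5,  ⌊0/401⌋ = 0
#1s = 5 − 0 = 5

5


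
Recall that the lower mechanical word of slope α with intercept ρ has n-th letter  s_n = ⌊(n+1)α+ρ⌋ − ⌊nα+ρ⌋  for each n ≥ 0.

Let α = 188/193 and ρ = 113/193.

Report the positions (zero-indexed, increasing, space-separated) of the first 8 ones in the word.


n=0: ⌊301/193⌋−⌊113/193⌋ = 1−0 = 1  ← one
n=1: ⌊489/193⌋−⌊301/193⌋ = 2−1 = 1  ← one
n=2: ⌊677/193⌋−⌊489/193⌋ = 3−2 = 1  ← one
n=3: ⌊865/193⌋−⌊677/193⌋ = 4−3 = 1  ← one
n=4: ⌊1053/193⌋−⌊865/193⌋ = 5−4 = 1  ← one
n=5: ⌊1241/193⌋−⌊1053/193⌋ = 6−5 = 1  ← one
n=6: ⌊1429/193⌋−⌊1241/193⌋ = 7−6 = 1  ← one
n=7: ⌊1617/193⌋−⌊1429/193⌋ = 8−7 = 1  ← one
positions of the first 8 ones: 0 1 2 3 4 5 6 7

0 1 2 3 4 5 6 7


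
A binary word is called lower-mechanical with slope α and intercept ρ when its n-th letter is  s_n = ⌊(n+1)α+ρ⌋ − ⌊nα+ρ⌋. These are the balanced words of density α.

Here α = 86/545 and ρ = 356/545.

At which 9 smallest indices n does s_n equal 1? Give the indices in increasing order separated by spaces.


2 8 14 21 27 33 40 46 52

n=0: ⌊442/545⌋−⌊356/545⌋ = 0−0 = 0
n=1: ⌊528/545⌋−⌊442/545⌋ = 0−0 = 0
n=2: ⌊614/545⌋−⌊528/545⌋ = 1−0 = 1  ← one
n=3: ⌊700/545⌋−⌊614/545⌋ = 1−1 = 0
n=4: ⌊786/545⌋−⌊700/545⌋ = 1−1 = 0
n=5: ⌊872/545⌋−⌊786/545⌋ = 1−1 = 0
n=6: ⌊958/545⌋−⌊872/545⌋ = 1−1 = 0
n=7: ⌊1044/545⌋−⌊958/545⌋ = 1−1 = 0
n=8: ⌊1130/545⌋−⌊1044/545⌋ = 2−1 = 1  ← one
n=9: ⌊1216/545⌋−⌊1130/545⌋ = 2−2 = 0
n=10: ⌊1302/545⌋−⌊1216/545⌋ = 2−2 = 0
n=11: ⌊1388/545⌋−⌊1302/545⌋ = 2−2 = 0
n=12: ⌊1474/545⌋−⌊1388/545⌋ = 2−2 = 0
n=13: ⌊1560/545⌋−⌊1474/545⌋ = 2−2 = 0
n=14: ⌊1646/545⌋−⌊1560/545⌋ = 3−2 = 1  ← one
n=15: ⌊1732/545⌋−⌊1646/545⌋ = 3−3 = 0
n=16: ⌊1818/545⌋−⌊1732/545⌋ = 3−3 = 0
n=17: ⌊1904/545⌋−⌊1818/545⌋ = 3−3 = 0
n=18: ⌊1990/545⌋−⌊1904/545⌋ = 3−3 = 0
n=19: ⌊2076/545⌋−⌊1990/545⌋ = 3−3 = 0
n=20: ⌊2162/545⌋−⌊2076/545⌋ = 3−3 = 0
n=21: ⌊2248/545⌋−⌊2162/545⌋ = 4−3 = 1  ← one
n=22: ⌊2334/545⌋−⌊2248/545⌋ = 4−4 = 0
n=23: ⌊2420/545⌋−⌊2334/545⌋ = 4−4 = 0
n=24: ⌊2506/545⌋−⌊2420/545⌋ = 4−4 = 0
n=25: ⌊2592/545⌋−⌊2506/545⌋ = 4−4 = 0
n=26: ⌊2678/545⌋−⌊2592/545⌋ = 4−4 = 0
n=27: ⌊2764/545⌋−⌊2678/545⌋ = 5−4 = 1  ← one
n=28: ⌊2850/545⌋−⌊2764/545⌋ = 5−5 = 0
n=29: ⌊2936/545⌋−⌊2850/545⌋ = 5−5 = 0
n=30: ⌊3022/545⌋−⌊2936/545⌋ = 5−5 = 0
n=31: ⌊3108/545⌋−⌊3022/545⌋ = 5−5 = 0
n=32: ⌊3194/545⌋−⌊3108/545⌋ = 5−5 = 0
n=33: ⌊3280/545⌋−⌊3194/545⌋ = 6−5 = 1  ← one
n=34: ⌊3366/545⌋−⌊3280/545⌋ = 6−6 = 0
n=35: ⌊3452/545⌋−⌊3366/545⌋ = 6−6 = 0
n=36: ⌊3538/545⌋−⌊3452/545⌋ = 6−6 = 0
n=37: ⌊3624/545⌋−⌊3538/545⌋ = 6−6 = 0
n=38: ⌊3710/545⌋−⌊3624/545⌋ = 6−6 = 0
n=39: ⌊3796/545⌋−⌊3710/545⌋ = 6−6 = 0
n=40: ⌊3882/545⌋−⌊3796/545⌋ = 7−6 = 1  ← one
n=41: ⌊3968/545⌋−⌊3882/545⌋ = 7−7 = 0
n=42: ⌊4054/545⌋−⌊3968/545⌋ = 7−7 = 0
n=43: ⌊4140/545⌋−⌊4054/545⌋ = 7−7 = 0
n=44: ⌊4226/545⌋−⌊4140/545⌋ = 7−7 = 0
n=45: ⌊4312/545⌋−⌊4226/545⌋ = 7−7 = 0
n=46: ⌊4398/545⌋−⌊4312/545⌋ = 8−7 = 1  ← one
n=47: ⌊4484/545⌋−⌊4398/545⌋ = 8−8 = 0
n=48: ⌊4570/545⌋−⌊4484/545⌋ = 8−8 = 0
n=49: ⌊4656/545⌋−⌊4570/545⌋ = 8−8 = 0
n=50: ⌊4742/545⌋−⌊4656/545⌋ = 8−8 = 0
n=51: ⌊4828/545⌋−⌊4742/545⌋ = 8−8 = 0
n=52: ⌊4914/545⌋−⌊4828/545⌋ = 9−8 = 1  ← one
positions of the first 9 ones: 2 8 14 21 27 33 40 46 52
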